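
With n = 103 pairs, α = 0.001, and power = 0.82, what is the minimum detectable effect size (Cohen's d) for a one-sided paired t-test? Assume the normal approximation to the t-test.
d ≈ 0.39

Minimum detectable effect (paired t-test, normal approximation):
d = (z_α + z_β) / √n
d = (3.090 + 0.915) / √103
d = 4.006 / 10.149
d ≈ 0.39

By Cohen's convention (0.2 small / 0.5 medium / 0.8 large): small effect.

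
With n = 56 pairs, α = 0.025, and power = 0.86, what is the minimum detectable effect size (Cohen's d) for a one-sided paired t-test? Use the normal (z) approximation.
d ≈ 0.41

Minimum detectable effect (paired t-test, normal approximation):
d = (z_α + z_β) / √n
d = (1.960 + 1.080) / √56
d = 3.040 / 7.483
d ≈ 0.41

By Cohen's convention (0.2 small / 0.5 medium / 0.8 large): small effect.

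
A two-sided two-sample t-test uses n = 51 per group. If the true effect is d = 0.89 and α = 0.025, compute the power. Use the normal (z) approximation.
Power ≈ 0.99

Power calculation (two-sample t-test, normal approximation):
z_β = d · √(n/2) - z_{α/2}
z_β = 0.89 · √(51/2) - 2.241
z_β = 0.89 · 5.050 - 2.241
z_β = 2.253

Power = Φ(z_β) = Φ(2.253) ≈ 0.988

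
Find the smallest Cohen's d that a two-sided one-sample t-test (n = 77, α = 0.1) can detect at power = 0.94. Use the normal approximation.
d ≈ 0.36

Minimum detectable effect (one-sample t-test, normal approximation):
d = (z_{α/2} + z_β) / √n
d = (1.645 + 1.555) / √77
d = 3.200 / 8.775
d ≈ 0.36

By Cohen's convention (0.2 small / 0.5 medium / 0.8 large): small effect.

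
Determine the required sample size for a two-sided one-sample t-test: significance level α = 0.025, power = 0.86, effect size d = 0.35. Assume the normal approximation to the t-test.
n = 91

Sample size formula (one-sample t-test, normal approximation):
n = ((z_{α/2} + z_β) / d)²

z_{α/2} = 2.241 (for α = 0.025, two-sided)
z_β = 1.080 (for power = 0.86)
d = 0.35

n = ((2.241 + 1.080) / 0.35)²
n = (9.489)²
n ≈ 90.04
Round up to the next whole number: n = 91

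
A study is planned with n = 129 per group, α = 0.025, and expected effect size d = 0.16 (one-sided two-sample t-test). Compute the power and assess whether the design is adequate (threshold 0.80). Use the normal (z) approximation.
Power ≈ 0.25; the study is underpowered (power < 0.80)

Power calculation (two-sample t-test, normal approximation):
z_β = d · √(n/2) - z_α
z_β = 0.16 · √(129/2) - 1.960
z_β = 0.16 · 8.031 - 1.960
z_β = -0.675

Power = Φ(z_β) = Φ(-0.675) ≈ 0.250

Effect size d = 0.16 is very small by Cohen's convention (0.2/0.5/0.8).

Threshold: power ≥ 0.80 is conventionally adequate.
Power ≈ 0.25 → the study is underpowered (power < 0.80).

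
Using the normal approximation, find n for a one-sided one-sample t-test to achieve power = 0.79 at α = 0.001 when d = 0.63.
n = 39

Sample size formula (one-sample t-test, normal approximation):
n = ((z_α + z_β) / d)²

z_α = 3.090 (for α = 0.001, one-sided)
z_β = 0.806 (for power = 0.79)
d = 0.63

n = ((3.090 + 0.806) / 0.63)²
n = (6.184)²
n ≈ 38.24
Round up to the next whole number: n = 39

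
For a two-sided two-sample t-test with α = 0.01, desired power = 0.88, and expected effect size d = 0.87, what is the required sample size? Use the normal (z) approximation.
n = 38 per group

Sample size formula (two-sample t-test, normal approximation):
n = 2 · ((z_{α/2} + z_β) / d)²

z_{α/2} = 2.576 (for α = 0.01, two-sided)
z_β = 1.175 (for power = 0.88)
d = 0.87

n = 2 · ((2.576 + 1.175) / 0.87)²
n = 2 · (4.311)²
n ≈ 37.17
Round up to the next whole number: n = 38 per group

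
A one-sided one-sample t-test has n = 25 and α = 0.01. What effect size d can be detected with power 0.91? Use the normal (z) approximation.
d ≈ 0.73

Minimum detectable effect (one-sample t-test, normal approximation):
d = (z_α + z_β) / √n
d = (2.326 + 1.341) / √25
d = 3.667 / 5.000
d ≈ 0.73

By Cohen's convention (0.2 small / 0.5 medium / 0.8 large): medium effect.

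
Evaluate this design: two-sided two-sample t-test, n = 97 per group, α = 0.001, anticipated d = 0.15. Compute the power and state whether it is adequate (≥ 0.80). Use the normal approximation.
Power ≈ 0.01; the study is underpowered (power < 0.80)

Power calculation (two-sample t-test, normal approximation):
z_β = d · √(n/2) - z_{α/2}
z_β = 0.15 · √(97/2) - 3.291
z_β = 0.15 · 6.964 - 3.291
z_β = -2.246

Power = Φ(z_β) = Φ(-2.246) ≈ 0.012

Effect size d = 0.15 is very small by Cohen's convention (0.2/0.5/0.8).

Threshold: power ≥ 0.80 is conventionally adequate.
Power ≈ 0.01 → the study is underpowered (power < 0.80).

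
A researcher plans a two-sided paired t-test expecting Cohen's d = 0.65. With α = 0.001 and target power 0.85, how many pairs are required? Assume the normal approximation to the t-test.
n = 45 pairs

Sample size formula (paired t-test, normal approximation):
n = ((z_{α/2} + z_β) / d)²

z_{α/2} = 3.291 (for α = 0.001, two-sided)
z_β = 1.036 (for power = 0.85)
d = 0.65

n = ((3.291 + 1.036) / 0.65)²
n = (6.657)²
n ≈ 44.32
Round up to the next whole number: n = 45 pairs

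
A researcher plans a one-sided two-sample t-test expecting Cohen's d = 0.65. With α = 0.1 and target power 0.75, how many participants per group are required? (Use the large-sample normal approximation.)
n = 19 per group

Sample size formula (two-sample t-test, normal approximation):
n = 2 · ((z_α + z_β) / d)²

z_α = 1.282 (for α = 0.1, one-sided)
z_β = 0.674 (for power = 0.75)
d = 0.65

n = 2 · ((1.282 + 0.674) / 0.65)²
n = 2 · (3.009)²
n ≈ 18.11
Round up to the next whole number: n = 19 per group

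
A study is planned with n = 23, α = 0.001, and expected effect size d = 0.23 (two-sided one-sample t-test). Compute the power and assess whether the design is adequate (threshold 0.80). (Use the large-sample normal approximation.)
Power ≈ 0.01; the study is underpowered (power < 0.80)

Power calculation (one-sample t-test, normal approximation):
z_β = d · √n - z_{α/2}
z_β = 0.23 · √23 - 3.291
z_β = 0.23 · 4.796 - 3.291
z_β = -2.187

Power = Φ(z_β) = Φ(-2.187) ≈ 0.014

Effect size d = 0.23 is small by Cohen's convention (0.2/0.5/0.8).

Threshold: power ≥ 0.80 is conventionally adequate.
Power ≈ 0.01 → the study is underpowered (power < 0.80).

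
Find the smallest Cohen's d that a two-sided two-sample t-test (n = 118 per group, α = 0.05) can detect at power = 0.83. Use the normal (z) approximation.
d ≈ 0.38

Minimum detectable effect (two-sample t-test, normal approximation):
d = (z_{α/2} + z_β) / √(n/2)
d = (1.960 + 0.954) / √(118/2)
d = 2.914 / 7.681
d ≈ 0.38

By Cohen's convention (0.2 small / 0.5 medium / 0.8 large): small effect.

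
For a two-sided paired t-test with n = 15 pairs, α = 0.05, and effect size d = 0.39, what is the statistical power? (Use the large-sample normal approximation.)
Power ≈ 0.33

Power calculation (paired t-test, normal approximation):
z_β = d · √n - z_{α/2}
z_β = 0.39 · √15 - 1.960
z_β = 0.39 · 3.873 - 1.960
z_β = -0.450

Power = Φ(z_β) = Φ(-0.450) ≈ 0.327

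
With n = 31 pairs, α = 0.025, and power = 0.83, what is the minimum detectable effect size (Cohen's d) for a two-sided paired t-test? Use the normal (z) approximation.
d ≈ 0.57

Minimum detectable effect (paired t-test, normal approximation):
d = (z_{α/2} + z_β) / √n
d = (2.241 + 0.954) / √31
d = 3.196 / 5.568
d ≈ 0.57

By Cohen's convention (0.2 small / 0.5 medium / 0.8 large): medium effect.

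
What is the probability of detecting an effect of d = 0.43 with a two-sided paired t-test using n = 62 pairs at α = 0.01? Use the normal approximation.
Power ≈ 0.79

Power calculation (paired t-test, normal approximation):
z_β = d · √n - z_{α/2}
z_β = 0.43 · √62 - 2.576
z_β = 0.43 · 7.874 - 2.576
z_β = 0.810

Power = Φ(z_β) = Φ(0.810) ≈ 0.791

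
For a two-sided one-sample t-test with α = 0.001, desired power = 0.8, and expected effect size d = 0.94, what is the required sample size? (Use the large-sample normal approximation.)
n = 20

Sample size formula (one-sample t-test, normal approximation):
n = ((z_{α/2} + z_β) / d)²

z_{α/2} = 3.291 (for α = 0.001, two-sided)
z_β = 0.842 (for power = 0.8)
d = 0.94

n = ((3.291 + 0.842) / 0.94)²
n = (4.397)²
n ≈ 19.33
Round up to the next whole number: n = 20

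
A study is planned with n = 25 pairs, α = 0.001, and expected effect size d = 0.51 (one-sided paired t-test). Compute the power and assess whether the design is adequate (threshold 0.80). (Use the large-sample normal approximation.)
Power ≈ 0.29; the study is underpowered (power < 0.80)

Power calculation (paired t-test, normal approximation):
z_β = d · √n - z_α
z_β = 0.51 · √25 - 3.090
z_β = 0.51 · 5.000 - 3.090
z_β = -0.540

Power = Φ(z_β) = Φ(-0.540) ≈ 0.295

Effect size d = 0.51 is medium by Cohen's convention (0.2/0.5/0.8).

Threshold: power ≥ 0.80 is conventionally adequate.
Power ≈ 0.29 → the study is underpowered (power < 0.80).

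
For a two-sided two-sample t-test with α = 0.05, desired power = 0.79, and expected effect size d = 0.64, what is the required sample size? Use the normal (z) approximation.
n = 38 per group

Sample size formula (two-sample t-test, normal approximation):
n = 2 · ((z_{α/2} + z_β) / d)²

z_{α/2} = 1.960 (for α = 0.05, two-sided)
z_β = 0.806 (for power = 0.79)
d = 0.64

n = 2 · ((1.960 + 0.806) / 0.64)²
n = 2 · (4.322)²
n ≈ 37.36
Round up to the next whole number: n = 38 per group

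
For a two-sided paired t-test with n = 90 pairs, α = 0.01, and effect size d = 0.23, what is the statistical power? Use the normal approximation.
Power ≈ 0.35

Power calculation (paired t-test, normal approximation):
z_β = d · √n - z_{α/2}
z_β = 0.23 · √90 - 2.576
z_β = 0.23 · 9.487 - 2.576
z_β = -0.394

Power = Φ(z_β) = Φ(-0.394) ≈ 0.347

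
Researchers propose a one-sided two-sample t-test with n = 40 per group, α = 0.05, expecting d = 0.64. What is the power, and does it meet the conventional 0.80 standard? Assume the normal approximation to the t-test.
Power ≈ 0.89; the study is adequately powered (power ≥ 0.80)

Power calculation (two-sample t-test, normal approximation):
z_β = d · √(n/2) - z_α
z_β = 0.64 · √(40/2) - 1.645
z_β = 0.64 · 4.472 - 1.645
z_β = 1.217

Power = Φ(z_β) = Φ(1.217) ≈ 0.888

Effect size d = 0.64 is medium by Cohen's convention (0.2/0.5/0.8).

Threshold: power ≥ 0.80 is conventionally adequate.
Power ≈ 0.89 → the study is adequately powered (power ≥ 0.80).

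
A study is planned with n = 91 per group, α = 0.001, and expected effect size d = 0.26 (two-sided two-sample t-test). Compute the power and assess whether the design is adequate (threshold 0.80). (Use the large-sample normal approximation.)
Power ≈ 0.06; the study is underpowered (power < 0.80)

Power calculation (two-sample t-test, normal approximation):
z_β = d · √(n/2) - z_{α/2}
z_β = 0.26 · √(91/2) - 3.291
z_β = 0.26 · 6.745 - 3.291
z_β = -1.537

Power = Φ(z_β) = Φ(-1.537) ≈ 0.062

Effect size d = 0.26 is small by Cohen's convention (0.2/0.5/0.8).

Threshold: power ≥ 0.80 is conventionally adequate.
Power ≈ 0.06 → the study is underpowered (power < 0.80).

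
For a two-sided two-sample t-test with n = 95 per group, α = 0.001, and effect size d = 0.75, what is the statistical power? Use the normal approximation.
Power ≈ 0.97

Power calculation (two-sample t-test, normal approximation):
z_β = d · √(n/2) - z_{α/2}
z_β = 0.75 · √(95/2) - 3.291
z_β = 0.75 · 6.892 - 3.291
z_β = 1.878

Power = Φ(z_β) = Φ(1.878) ≈ 0.970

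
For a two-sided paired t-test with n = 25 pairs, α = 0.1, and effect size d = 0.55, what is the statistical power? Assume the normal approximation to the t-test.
Power ≈ 0.87

Power calculation (paired t-test, normal approximation):
z_β = d · √n - z_{α/2}
z_β = 0.55 · √25 - 1.645
z_β = 0.55 · 5.000 - 1.645
z_β = 1.105

Power = Φ(z_β) = Φ(1.105) ≈ 0.865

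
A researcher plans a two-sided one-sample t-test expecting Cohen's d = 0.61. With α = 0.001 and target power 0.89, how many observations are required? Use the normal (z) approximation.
n = 55

Sample size formula (one-sample t-test, normal approximation):
n = ((z_{α/2} + z_β) / d)²

z_{α/2} = 3.291 (for α = 0.001, two-sided)
z_β = 1.227 (for power = 0.89)
d = 0.61

n = ((3.291 + 1.227) / 0.61)²
n = (7.407)²
n ≈ 54.86
Round up to the next whole number: n = 55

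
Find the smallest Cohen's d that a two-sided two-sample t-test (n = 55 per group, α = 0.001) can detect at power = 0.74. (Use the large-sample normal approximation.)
d ≈ 0.75

Minimum detectable effect (two-sample t-test, normal approximation):
d = (z_{α/2} + z_β) / √(n/2)
d = (3.291 + 0.643) / √(55/2)
d = 3.934 / 5.244
d ≈ 0.75

By Cohen's convention (0.2 small / 0.5 medium / 0.8 large): medium effect.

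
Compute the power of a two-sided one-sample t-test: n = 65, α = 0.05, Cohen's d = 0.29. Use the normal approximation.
Power ≈ 0.65

Power calculation (one-sample t-test, normal approximation):
z_β = d · √n - z_{α/2}
z_β = 0.29 · √65 - 1.960
z_β = 0.29 · 8.062 - 1.960
z_β = 0.378

Power = Φ(z_β) = Φ(0.378) ≈ 0.647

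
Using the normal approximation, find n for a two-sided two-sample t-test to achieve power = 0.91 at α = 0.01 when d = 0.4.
n = 192 per group

Sample size formula (two-sample t-test, normal approximation):
n = 2 · ((z_{α/2} + z_β) / d)²

z_{α/2} = 2.576 (for α = 0.01, two-sided)
z_β = 1.341 (for power = 0.91)
d = 0.4

n = 2 · ((2.576 + 1.341) / 0.4)²
n = 2 · (9.793)²
n ≈ 191.81
Round up to the next whole number: n = 192 per group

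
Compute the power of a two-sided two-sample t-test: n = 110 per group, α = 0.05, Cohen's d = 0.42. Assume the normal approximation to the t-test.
Power ≈ 0.88

Power calculation (two-sample t-test, normal approximation):
z_β = d · √(n/2) - z_{α/2}
z_β = 0.42 · √(110/2) - 1.960
z_β = 0.42 · 7.416 - 1.960
z_β = 1.155

Power = Φ(z_β) = Φ(1.155) ≈ 0.876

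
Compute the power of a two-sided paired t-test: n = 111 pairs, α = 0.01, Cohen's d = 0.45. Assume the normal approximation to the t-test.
Power ≈ 0.98

Power calculation (paired t-test, normal approximation):
z_β = d · √n - z_{α/2}
z_β = 0.45 · √111 - 2.576
z_β = 0.45 · 10.536 - 2.576
z_β = 2.165

Power = Φ(z_β) = Φ(2.165) ≈ 0.985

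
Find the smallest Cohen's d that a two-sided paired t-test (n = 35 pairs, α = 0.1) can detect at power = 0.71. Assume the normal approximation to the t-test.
d ≈ 0.37

Minimum detectable effect (paired t-test, normal approximation):
d = (z_{α/2} + z_β) / √n
d = (1.645 + 0.553) / √35
d = 2.198 / 5.916
d ≈ 0.37

By Cohen's convention (0.2 small / 0.5 medium / 0.8 large): small effect.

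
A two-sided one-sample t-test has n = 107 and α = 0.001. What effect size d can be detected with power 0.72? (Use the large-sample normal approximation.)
d ≈ 0.37

Minimum detectable effect (one-sample t-test, normal approximation):
d = (z_{α/2} + z_β) / √n
d = (3.291 + 0.583) / √107
d = 3.873 / 10.344
d ≈ 0.37

By Cohen's convention (0.2 small / 0.5 medium / 0.8 large): small effect.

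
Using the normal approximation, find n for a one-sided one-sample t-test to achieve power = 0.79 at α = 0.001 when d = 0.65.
n = 36

Sample size formula (one-sample t-test, normal approximation):
n = ((z_α + z_β) / d)²

z_α = 3.090 (for α = 0.001, one-sided)
z_β = 0.806 (for power = 0.79)
d = 0.65

n = ((3.090 + 0.806) / 0.65)²
n = (5.994)²
n ≈ 35.93
Round up to the next whole number: n = 36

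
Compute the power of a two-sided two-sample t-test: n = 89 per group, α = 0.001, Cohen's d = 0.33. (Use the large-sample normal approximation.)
Power ≈ 0.14

Power calculation (two-sample t-test, normal approximation):
z_β = d · √(n/2) - z_{α/2}
z_β = 0.33 · √(89/2) - 3.291
z_β = 0.33 · 6.671 - 3.291
z_β = -1.089

Power = Φ(z_β) = Φ(-1.089) ≈ 0.138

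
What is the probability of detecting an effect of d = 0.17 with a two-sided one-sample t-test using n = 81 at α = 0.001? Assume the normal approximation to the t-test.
Power ≈ 0.04

Power calculation (one-sample t-test, normal approximation):
z_β = d · √n - z_{α/2}
z_β = 0.17 · √81 - 3.291
z_β = 0.17 · 9.000 - 3.291
z_β = -1.761

Power = Φ(z_β) = Φ(-1.761) ≈ 0.039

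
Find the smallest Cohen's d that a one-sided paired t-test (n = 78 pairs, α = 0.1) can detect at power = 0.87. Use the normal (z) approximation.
d ≈ 0.27

Minimum detectable effect (paired t-test, normal approximation):
d = (z_α + z_β) / √n
d = (1.282 + 1.126) / √78
d = 2.408 / 8.832
d ≈ 0.27

By Cohen's convention (0.2 small / 0.5 medium / 0.8 large): small effect.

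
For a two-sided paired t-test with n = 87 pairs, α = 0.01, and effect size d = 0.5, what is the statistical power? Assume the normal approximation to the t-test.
Power ≈ 0.98

Power calculation (paired t-test, normal approximation):
z_β = d · √n - z_{α/2}
z_β = 0.5 · √87 - 2.576
z_β = 0.5 · 9.327 - 2.576
z_β = 2.088

Power = Φ(z_β) = Φ(2.088) ≈ 0.982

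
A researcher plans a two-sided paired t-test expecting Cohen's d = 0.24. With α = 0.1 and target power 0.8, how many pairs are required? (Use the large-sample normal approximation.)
n = 108 pairs

Sample size formula (paired t-test, normal approximation):
n = ((z_{α/2} + z_β) / d)²

z_{α/2} = 1.645 (for α = 0.1, two-sided)
z_β = 0.842 (for power = 0.8)
d = 0.24

n = ((1.645 + 0.842) / 0.24)²
n = (10.363)²
n ≈ 107.39
Round up to the next whole number: n = 108 pairs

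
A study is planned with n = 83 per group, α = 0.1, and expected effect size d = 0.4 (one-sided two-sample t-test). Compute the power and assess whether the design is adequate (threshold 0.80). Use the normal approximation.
Power ≈ 0.90; the study is adequately powered (power ≥ 0.80)

Power calculation (two-sample t-test, normal approximation):
z_β = d · √(n/2) - z_α
z_β = 0.4 · √(83/2) - 1.282
z_β = 0.4 · 6.442 - 1.282
z_β = 1.295

Power = Φ(z_β) = Φ(1.295) ≈ 0.902

Effect size d = 0.4 is small by Cohen's convention (0.2/0.5/0.8).

Threshold: power ≥ 0.80 is conventionally adequate.
Power ≈ 0.90 → the study is adequately powered (power ≥ 0.80).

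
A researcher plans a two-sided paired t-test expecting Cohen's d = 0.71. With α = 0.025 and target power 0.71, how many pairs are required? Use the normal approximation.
n = 16 pairs

Sample size formula (paired t-test, normal approximation):
n = ((z_{α/2} + z_β) / d)²

z_{α/2} = 2.241 (for α = 0.025, two-sided)
z_β = 0.553 (for power = 0.71)
d = 0.71

n = ((2.241 + 0.553) / 0.71)²
n = (3.935)²
n ≈ 15.48
Round up to the next whole number: n = 16 pairs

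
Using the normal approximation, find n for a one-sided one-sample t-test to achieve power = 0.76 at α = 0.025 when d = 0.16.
n = 278

Sample size formula (one-sample t-test, normal approximation):
n = ((z_α + z_β) / d)²

z_α = 1.960 (for α = 0.025, one-sided)
z_β = 0.706 (for power = 0.76)
d = 0.16

n = ((1.960 + 0.706) / 0.16)²
n = (16.663)²
n ≈ 277.66
Round up to the next whole number: n = 278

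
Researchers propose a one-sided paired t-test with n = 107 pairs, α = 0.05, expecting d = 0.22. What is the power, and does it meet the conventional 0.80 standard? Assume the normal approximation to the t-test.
Power ≈ 0.74; the study is underpowered (power < 0.80)

Power calculation (paired t-test, normal approximation):
z_β = d · √n - z_α
z_β = 0.22 · √107 - 1.645
z_β = 0.22 · 10.344 - 1.645
z_β = 0.631

Power = Φ(z_β) = Φ(0.631) ≈ 0.736

Effect size d = 0.22 is small by Cohen's convention (0.2/0.5/0.8).

Threshold: power ≥ 0.80 is conventionally adequate.
Power ≈ 0.74 → the study is underpowered (power < 0.80).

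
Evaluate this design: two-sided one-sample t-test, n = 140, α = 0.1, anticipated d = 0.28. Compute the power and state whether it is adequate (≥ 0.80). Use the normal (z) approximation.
Power ≈ 0.95; the study is adequately powered (power ≥ 0.80)

Power calculation (one-sample t-test, normal approximation):
z_β = d · √n - z_{α/2}
z_β = 0.28 · √140 - 1.645
z_β = 0.28 · 11.832 - 1.645
z_β = 1.668

Power = Φ(z_β) = Φ(1.668) ≈ 0.952

Effect size d = 0.28 is small by Cohen's convention (0.2/0.5/0.8).

Threshold: power ≥ 0.80 is conventionally adequate.
Power ≈ 0.95 → the study is adequately powered (power ≥ 0.80).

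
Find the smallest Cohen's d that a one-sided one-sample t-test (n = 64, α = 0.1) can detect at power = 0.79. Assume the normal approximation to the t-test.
d ≈ 0.26

Minimum detectable effect (one-sample t-test, normal approximation):
d = (z_α + z_β) / √n
d = (1.282 + 0.806) / √64
d = 2.088 / 8.000
d ≈ 0.26

By Cohen's convention (0.2 small / 0.5 medium / 0.8 large): small effect.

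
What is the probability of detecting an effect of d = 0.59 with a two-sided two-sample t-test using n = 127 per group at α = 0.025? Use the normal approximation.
Power ≈ 0.99

Power calculation (two-sample t-test, normal approximation):
z_β = d · √(n/2) - z_{α/2}
z_β = 0.59 · √(127/2) - 2.241
z_β = 0.59 · 7.969 - 2.241
z_β = 2.460

Power = Φ(z_β) = Φ(2.460) ≈ 0.993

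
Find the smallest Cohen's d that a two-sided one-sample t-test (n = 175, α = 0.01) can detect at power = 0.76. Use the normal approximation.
d ≈ 0.25

Minimum detectable effect (one-sample t-test, normal approximation):
d = (z_{α/2} + z_β) / √n
d = (2.576 + 0.706) / √175
d = 3.282 / 13.229
d ≈ 0.25

By Cohen's convention (0.2 small / 0.5 medium / 0.8 large): small effect.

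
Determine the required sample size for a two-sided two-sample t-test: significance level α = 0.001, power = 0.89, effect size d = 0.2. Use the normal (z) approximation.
n = 1021 per group

Sample size formula (two-sample t-test, normal approximation):
n = 2 · ((z_{α/2} + z_β) / d)²

z_{α/2} = 3.291 (for α = 0.001, two-sided)
z_β = 1.227 (for power = 0.89)
d = 0.2

n = 2 · ((3.291 + 1.227) / 0.2)²
n = 2 · (22.590)²
n ≈ 1020.62
Round up to the next whole number: n = 1021 per group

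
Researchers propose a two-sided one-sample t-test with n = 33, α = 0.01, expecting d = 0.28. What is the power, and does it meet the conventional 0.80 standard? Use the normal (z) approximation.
Power ≈ 0.17; the study is underpowered (power < 0.80)

Power calculation (one-sample t-test, normal approximation):
z_β = d · √n - z_{α/2}
z_β = 0.28 · √33 - 2.576
z_β = 0.28 · 5.745 - 2.576
z_β = -0.967

Power = Φ(z_β) = Φ(-0.967) ≈ 0.167

Effect size d = 0.28 is small by Cohen's convention (0.2/0.5/0.8).

Threshold: power ≥ 0.80 is conventionally adequate.
Power ≈ 0.17 → the study is underpowered (power < 0.80).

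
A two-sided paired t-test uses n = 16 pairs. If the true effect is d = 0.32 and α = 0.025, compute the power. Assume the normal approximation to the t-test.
Power ≈ 0.17

Power calculation (paired t-test, normal approximation):
z_β = d · √n - z_{α/2}
z_β = 0.32 · √16 - 2.241
z_β = 0.32 · 4.000 - 2.241
z_β = -0.961

Power = Φ(z_β) = Φ(-0.961) ≈ 0.168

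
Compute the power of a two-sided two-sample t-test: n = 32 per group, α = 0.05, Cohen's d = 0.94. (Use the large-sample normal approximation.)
Power ≈ 0.96

Power calculation (two-sample t-test, normal approximation):
z_β = d · √(n/2) - z_{α/2}
z_β = 0.94 · √(32/2) - 1.960
z_β = 0.94 · 4.000 - 1.960
z_β = 1.800

Power = Φ(z_β) = Φ(1.800) ≈ 0.964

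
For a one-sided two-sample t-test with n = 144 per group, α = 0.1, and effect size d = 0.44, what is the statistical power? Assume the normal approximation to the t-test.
Power ≈ 0.99

Power calculation (two-sample t-test, normal approximation):
z_β = d · √(n/2) - z_α
z_β = 0.44 · √(144/2) - 1.282
z_β = 0.44 · 8.485 - 1.282
z_β = 2.452

Power = Φ(z_β) = Φ(2.452) ≈ 0.993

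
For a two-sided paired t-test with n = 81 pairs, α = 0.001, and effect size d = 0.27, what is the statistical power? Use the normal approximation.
Power ≈ 0.19

Power calculation (paired t-test, normal approximation):
z_β = d · √n - z_{α/2}
z_β = 0.27 · √81 - 3.291
z_β = 0.27 · 9.000 - 3.291
z_β = -0.861

Power = Φ(z_β) = Φ(-0.861) ≈ 0.195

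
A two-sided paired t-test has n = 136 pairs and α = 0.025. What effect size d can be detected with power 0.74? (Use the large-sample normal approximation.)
d ≈ 0.25

Minimum detectable effect (paired t-test, normal approximation):
d = (z_{α/2} + z_β) / √n
d = (2.241 + 0.643) / √136
d = 2.885 / 11.662
d ≈ 0.25

By Cohen's convention (0.2 small / 0.5 medium / 0.8 large): small effect.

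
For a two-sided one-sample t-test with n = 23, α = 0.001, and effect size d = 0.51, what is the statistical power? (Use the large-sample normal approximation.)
Power ≈ 0.20

Power calculation (one-sample t-test, normal approximation):
z_β = d · √n - z_{α/2}
z_β = 0.51 · √23 - 3.291
z_β = 0.51 · 4.796 - 3.291
z_β = -0.845

Power = Φ(z_β) = Φ(-0.845) ≈ 0.199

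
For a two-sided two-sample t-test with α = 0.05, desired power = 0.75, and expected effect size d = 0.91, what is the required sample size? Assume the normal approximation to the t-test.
n = 17 per group

Sample size formula (two-sample t-test, normal approximation):
n = 2 · ((z_{α/2} + z_β) / d)²

z_{α/2} = 1.960 (for α = 0.05, two-sided)
z_β = 0.674 (for power = 0.75)
d = 0.91

n = 2 · ((1.960 + 0.674) / 0.91)²
n = 2 · (2.895)²
n ≈ 16.76
Round up to the next whole number: n = 17 per group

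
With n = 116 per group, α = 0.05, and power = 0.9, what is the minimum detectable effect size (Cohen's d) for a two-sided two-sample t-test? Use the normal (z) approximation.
d ≈ 0.43

Minimum detectable effect (two-sample t-test, normal approximation):
d = (z_{α/2} + z_β) / √(n/2)
d = (1.960 + 1.282) / √(116/2)
d = 3.242 / 7.616
d ≈ 0.43

By Cohen's convention (0.2 small / 0.5 medium / 0.8 large): small effect.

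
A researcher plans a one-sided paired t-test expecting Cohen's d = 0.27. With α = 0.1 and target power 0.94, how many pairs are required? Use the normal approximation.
n = 111 pairs

Sample size formula (paired t-test, normal approximation):
n = ((z_α + z_β) / d)²

z_α = 1.282 (for α = 0.1, one-sided)
z_β = 1.555 (for power = 0.94)
d = 0.27

n = ((1.282 + 1.555) / 0.27)²
n = (10.507)²
n ≈ 110.40
Round up to the next whole number: n = 111 pairs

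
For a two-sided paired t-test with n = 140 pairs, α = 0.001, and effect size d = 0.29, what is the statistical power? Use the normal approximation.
Power ≈ 0.56

Power calculation (paired t-test, normal approximation):
z_β = d · √n - z_{α/2}
z_β = 0.29 · √140 - 3.291
z_β = 0.29 · 11.832 - 3.291
z_β = 0.141

Power = Φ(z_β) = Φ(0.141) ≈ 0.556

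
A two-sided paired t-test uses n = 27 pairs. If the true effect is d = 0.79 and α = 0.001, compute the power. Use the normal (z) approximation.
Power ≈ 0.79

Power calculation (paired t-test, normal approximation):
z_β = d · √n - z_{α/2}
z_β = 0.79 · √27 - 3.291
z_β = 0.79 · 5.196 - 3.291
z_β = 0.814

Power = Φ(z_β) = Φ(0.814) ≈ 0.792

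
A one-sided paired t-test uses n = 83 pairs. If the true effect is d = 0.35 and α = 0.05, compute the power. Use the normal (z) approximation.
Power ≈ 0.94

Power calculation (paired t-test, normal approximation):
z_β = d · √n - z_α
z_β = 0.35 · √83 - 1.645
z_β = 0.35 · 9.110 - 1.645
z_β = 1.544

Power = Φ(z_β) = Φ(1.544) ≈ 0.939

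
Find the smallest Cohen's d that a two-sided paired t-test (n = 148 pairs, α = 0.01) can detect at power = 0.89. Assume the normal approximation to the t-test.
d ≈ 0.31

Minimum detectable effect (paired t-test, normal approximation):
d = (z_{α/2} + z_β) / √n
d = (2.576 + 1.227) / √148
d = 3.802 / 12.166
d ≈ 0.31

By Cohen's convention (0.2 small / 0.5 medium / 0.8 large): small effect.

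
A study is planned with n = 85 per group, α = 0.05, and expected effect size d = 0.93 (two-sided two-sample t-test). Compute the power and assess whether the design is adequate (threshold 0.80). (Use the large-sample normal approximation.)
Power ≈ 1.00; the study is adequately powered (power ≥ 0.80)

Power calculation (two-sample t-test, normal approximation):
z_β = d · √(n/2) - z_{α/2}
z_β = 0.93 · √(85/2) - 1.960
z_β = 0.93 · 6.519 - 1.960
z_β = 4.103

Power = Φ(z_β) = Φ(4.103) ≈ 1.000

Effect size d = 0.93 is large by Cohen's convention (0.2/0.5/0.8).

Threshold: power ≥ 0.80 is conventionally adequate.
Power ≈ 1.00 → the study is adequately powered (power ≥ 0.80).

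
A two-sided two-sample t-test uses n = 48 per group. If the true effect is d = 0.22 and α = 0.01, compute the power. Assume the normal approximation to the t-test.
Power ≈ 0.07

Power calculation (two-sample t-test, normal approximation):
z_β = d · √(n/2) - z_{α/2}
z_β = 0.22 · √(48/2) - 2.576
z_β = 0.22 · 4.899 - 2.576
z_β = -1.498

Power = Φ(z_β) = Φ(-1.498) ≈ 0.067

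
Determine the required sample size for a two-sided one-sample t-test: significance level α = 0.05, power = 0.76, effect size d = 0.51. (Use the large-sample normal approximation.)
n = 28

Sample size formula (one-sample t-test, normal approximation):
n = ((z_{α/2} + z_β) / d)²

z_{α/2} = 1.960 (for α = 0.05, two-sided)
z_β = 0.706 (for power = 0.76)
d = 0.51

n = ((1.960 + 0.706) / 0.51)²
n = (5.227)²
n ≈ 27.32
Round up to the next whole number: n = 28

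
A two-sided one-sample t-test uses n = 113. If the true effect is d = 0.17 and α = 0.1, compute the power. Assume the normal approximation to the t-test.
Power ≈ 0.56

Power calculation (one-sample t-test, normal approximation):
z_β = d · √n - z_{α/2}
z_β = 0.17 · √113 - 1.645
z_β = 0.17 · 10.630 - 1.645
z_β = 0.162

Power = Φ(z_β) = Φ(0.162) ≈ 0.564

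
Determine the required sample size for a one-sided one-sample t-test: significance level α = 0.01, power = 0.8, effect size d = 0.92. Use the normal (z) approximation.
n = 12

Sample size formula (one-sample t-test, normal approximation):
n = ((z_α + z_β) / d)²

z_α = 2.326 (for α = 0.01, one-sided)
z_β = 0.842 (for power = 0.8)
d = 0.92

n = ((2.326 + 0.842) / 0.92)²
n = (3.443)²
n ≈ 11.85
Round up to the next whole number: n = 12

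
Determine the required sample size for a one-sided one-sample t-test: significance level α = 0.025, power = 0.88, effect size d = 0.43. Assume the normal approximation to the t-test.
n = 54

Sample size formula (one-sample t-test, normal approximation):
n = ((z_α + z_β) / d)²

z_α = 1.960 (for α = 0.025, one-sided)
z_β = 1.175 (for power = 0.88)
d = 0.43

n = ((1.960 + 1.175) / 0.43)²
n = (7.291)²
n ≈ 53.16
Round up to the next whole number: n = 54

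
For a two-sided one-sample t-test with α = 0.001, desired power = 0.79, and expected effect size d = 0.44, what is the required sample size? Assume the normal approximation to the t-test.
n = 87

Sample size formula (one-sample t-test, normal approximation):
n = ((z_{α/2} + z_β) / d)²

z_{α/2} = 3.291 (for α = 0.001, two-sided)
z_β = 0.806 (for power = 0.79)
d = 0.44

n = ((3.291 + 0.806) / 0.44)²
n = (9.311)²
n ≈ 86.69
Round up to the next whole number: n = 87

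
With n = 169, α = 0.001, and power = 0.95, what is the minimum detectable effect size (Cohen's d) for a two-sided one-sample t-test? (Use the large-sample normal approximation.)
d ≈ 0.38

Minimum detectable effect (one-sample t-test, normal approximation):
d = (z_{α/2} + z_β) / √n
d = (3.291 + 1.645) / √169
d = 4.935 / 13.000
d ≈ 0.38

By Cohen's convention (0.2 small / 0.5 medium / 0.8 large): small effect.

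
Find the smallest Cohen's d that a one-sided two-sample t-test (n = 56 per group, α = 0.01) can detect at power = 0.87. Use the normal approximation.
d ≈ 0.65

Minimum detectable effect (two-sample t-test, normal approximation):
d = (z_α + z_β) / √(n/2)
d = (2.326 + 1.126) / √(56/2)
d = 3.453 / 5.292
d ≈ 0.65

By Cohen's convention (0.2 small / 0.5 medium / 0.8 large): medium effect.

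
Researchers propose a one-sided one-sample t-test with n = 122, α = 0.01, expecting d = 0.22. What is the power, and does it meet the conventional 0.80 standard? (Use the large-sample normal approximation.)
Power ≈ 0.54; the study is underpowered (power < 0.80)

Power calculation (one-sample t-test, normal approximation):
z_β = d · √n - z_α
z_β = 0.22 · √122 - 2.326
z_β = 0.22 · 11.045 - 2.326
z_β = 0.104

Power = Φ(z_β) = Φ(0.104) ≈ 0.541

Effect size d = 0.22 is small by Cohen's convention (0.2/0.5/0.8).

Threshold: power ≥ 0.80 is conventionally adequate.
Power ≈ 0.54 → the study is underpowered (power < 0.80).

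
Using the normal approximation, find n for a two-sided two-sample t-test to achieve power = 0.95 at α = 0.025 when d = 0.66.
n = 70 per group

Sample size formula (two-sample t-test, normal approximation):
n = 2 · ((z_{α/2} + z_β) / d)²

z_{α/2} = 2.241 (for α = 0.025, two-sided)
z_β = 1.645 (for power = 0.95)
d = 0.66

n = 2 · ((2.241 + 1.645) / 0.66)²
n = 2 · (5.888)²
n ≈ 69.34
Round up to the next whole number: n = 70 per group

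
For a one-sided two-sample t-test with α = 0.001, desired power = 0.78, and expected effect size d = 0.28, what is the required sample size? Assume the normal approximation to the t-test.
n = 381 per group

Sample size formula (two-sample t-test, normal approximation):
n = 2 · ((z_α + z_β) / d)²

z_α = 3.090 (for α = 0.001, one-sided)
z_β = 0.772 (for power = 0.78)
d = 0.28

n = 2 · ((3.090 + 0.772) / 0.28)²
n = 2 · (13.793)²
n ≈ 380.49
Round up to the next whole number: n = 381 per group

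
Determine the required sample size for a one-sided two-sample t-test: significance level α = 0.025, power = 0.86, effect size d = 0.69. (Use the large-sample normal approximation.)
n = 39 per group

Sample size formula (two-sample t-test, normal approximation):
n = 2 · ((z_α + z_β) / d)²

z_α = 1.960 (for α = 0.025, one-sided)
z_β = 1.080 (for power = 0.86)
d = 0.69

n = 2 · ((1.960 + 1.080) / 0.69)²
n = 2 · (4.406)²
n ≈ 38.83
Round up to the next whole number: n = 39 per group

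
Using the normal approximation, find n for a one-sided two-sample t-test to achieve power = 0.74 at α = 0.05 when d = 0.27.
n = 144 per group

Sample size formula (two-sample t-test, normal approximation):
n = 2 · ((z_α + z_β) / d)²

z_α = 1.645 (for α = 0.05, one-sided)
z_β = 0.643 (for power = 0.74)
d = 0.27

n = 2 · ((1.645 + 0.643) / 0.27)²
n = 2 · (8.474)²
n ≈ 143.62
Round up to the next whole number: n = 144 per group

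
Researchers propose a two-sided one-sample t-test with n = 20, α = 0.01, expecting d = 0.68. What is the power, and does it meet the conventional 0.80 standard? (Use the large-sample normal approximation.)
Power ≈ 0.68; the study is underpowered (power < 0.80)

Power calculation (one-sample t-test, normal approximation):
z_β = d · √n - z_{α/2}
z_β = 0.68 · √20 - 2.576
z_β = 0.68 · 4.472 - 2.576
z_β = 0.465

Power = Φ(z_β) = Φ(0.465) ≈ 0.679

Effect size d = 0.68 is medium by Cohen's convention (0.2/0.5/0.8).

Threshold: power ≥ 0.80 is conventionally adequate.
Power ≈ 0.68 → the study is underpowered (power < 0.80).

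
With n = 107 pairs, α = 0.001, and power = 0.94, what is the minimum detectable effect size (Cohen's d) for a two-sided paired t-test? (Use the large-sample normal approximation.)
d ≈ 0.47

Minimum detectable effect (paired t-test, normal approximation):
d = (z_{α/2} + z_β) / √n
d = (3.291 + 1.555) / √107
d = 4.845 / 10.344
d ≈ 0.47

By Cohen's convention (0.2 small / 0.5 medium / 0.8 large): small effect.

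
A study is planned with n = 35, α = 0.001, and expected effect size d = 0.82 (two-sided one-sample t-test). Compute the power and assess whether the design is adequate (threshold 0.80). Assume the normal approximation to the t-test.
Power ≈ 0.94; the study is adequately powered (power ≥ 0.80)

Power calculation (one-sample t-test, normal approximation):
z_β = d · √n - z_{α/2}
z_β = 0.82 · √35 - 3.291
z_β = 0.82 · 5.916 - 3.291
z_β = 1.561

Power = Φ(z_β) = Φ(1.561) ≈ 0.941

Effect size d = 0.82 is large by Cohen's convention (0.2/0.5/0.8).

Threshold: power ≥ 0.80 is conventionally adequate.
Power ≈ 0.94 → the study is adequately powered (power ≥ 0.80).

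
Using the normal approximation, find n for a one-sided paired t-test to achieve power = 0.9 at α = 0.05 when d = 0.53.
n = 31 pairs

Sample size formula (paired t-test, normal approximation):
n = ((z_α + z_β) / d)²

z_α = 1.645 (for α = 0.05, one-sided)
z_β = 1.282 (for power = 0.9)
d = 0.53

n = ((1.645 + 1.282) / 0.53)²
n = (5.523)²
n ≈ 30.50
Round up to the next whole number: n = 31 pairs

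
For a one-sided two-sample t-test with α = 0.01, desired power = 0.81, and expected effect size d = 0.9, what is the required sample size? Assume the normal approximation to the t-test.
n = 26 per group

Sample size formula (two-sample t-test, normal approximation):
n = 2 · ((z_α + z_β) / d)²

z_α = 2.326 (for α = 0.01, one-sided)
z_β = 0.878 (for power = 0.81)
d = 0.9

n = 2 · ((2.326 + 0.878) / 0.9)²
n = 2 · (3.560)²
n ≈ 25.35
Round up to the next whole number: n = 26 per group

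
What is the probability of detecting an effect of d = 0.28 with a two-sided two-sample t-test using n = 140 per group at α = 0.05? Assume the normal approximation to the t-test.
Power ≈ 0.65

Power calculation (two-sample t-test, normal approximation):
z_β = d · √(n/2) - z_{α/2}
z_β = 0.28 · √(140/2) - 1.960
z_β = 0.28 · 8.367 - 1.960
z_β = 0.383

Power = Φ(z_β) = Φ(0.383) ≈ 0.649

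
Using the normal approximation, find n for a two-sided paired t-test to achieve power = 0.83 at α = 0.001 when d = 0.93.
n = 21 pairs

Sample size formula (paired t-test, normal approximation):
n = ((z_{α/2} + z_β) / d)²

z_{α/2} = 3.291 (for α = 0.001, two-sided)
z_β = 0.954 (for power = 0.83)
d = 0.93

n = ((3.291 + 0.954) / 0.93)²
n = (4.565)²
n ≈ 20.84
Round up to the next whole number: n = 21 pairs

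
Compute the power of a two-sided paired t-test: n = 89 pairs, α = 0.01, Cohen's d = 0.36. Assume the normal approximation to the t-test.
Power ≈ 0.79

Power calculation (paired t-test, normal approximation):
z_β = d · √n - z_{α/2}
z_β = 0.36 · √89 - 2.576
z_β = 0.36 · 9.434 - 2.576
z_β = 0.820

Power = Φ(z_β) = Φ(0.820) ≈ 0.794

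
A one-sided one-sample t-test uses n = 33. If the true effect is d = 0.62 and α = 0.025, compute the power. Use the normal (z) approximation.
Power ≈ 0.95

Power calculation (one-sample t-test, normal approximation):
z_β = d · √n - z_α
z_β = 0.62 · √33 - 1.960
z_β = 0.62 · 5.745 - 1.960
z_β = 1.602

Power = Φ(z_β) = Φ(1.602) ≈ 0.945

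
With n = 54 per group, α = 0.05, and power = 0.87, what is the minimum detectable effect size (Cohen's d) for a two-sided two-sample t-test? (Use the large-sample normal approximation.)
d ≈ 0.59

Minimum detectable effect (two-sample t-test, normal approximation):
d = (z_{α/2} + z_β) / √(n/2)
d = (1.960 + 1.126) / √(54/2)
d = 3.086 / 5.196
d ≈ 0.59

By Cohen's convention (0.2 small / 0.5 medium / 0.8 large): medium effect.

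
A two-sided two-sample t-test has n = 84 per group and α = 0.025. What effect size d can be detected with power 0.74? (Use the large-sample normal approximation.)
d ≈ 0.45

Minimum detectable effect (two-sample t-test, normal approximation):
d = (z_{α/2} + z_β) / √(n/2)
d = (2.241 + 0.643) / √(84/2)
d = 2.885 / 6.481
d ≈ 0.45

By Cohen's convention (0.2 small / 0.5 medium / 0.8 large): small effect.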